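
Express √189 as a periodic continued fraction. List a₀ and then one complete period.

a₀ = ⌊√189⌋ = 13.
With m₀=0, d₀=1 and mₖ₊₁ = dₖaₖ − mₖ, dₖ₊₁ = (n − mₖ₊₁²)/dₖ, aₖ₊₁ = ⌊(a₀+mₖ₊₁)/dₖ₊₁⌋:
  k=1: m=13, d=20, a=1
  k=2: m=7, d=7, a=2
  k=3: m=7, d=20, a=1
  k=4: m=13, d=1, a=26
d=1 and a=2a₀=26 at k=4, so the next step gives (m, d) = (13, 20) again — its k=1 value — and the period has length 4.

[13; 1, 2, 1, 26]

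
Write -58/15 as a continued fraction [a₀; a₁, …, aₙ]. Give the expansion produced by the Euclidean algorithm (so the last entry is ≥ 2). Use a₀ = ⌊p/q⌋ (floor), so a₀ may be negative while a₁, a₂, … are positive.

[-4; 7, 2]

-58 = -4×15 + 2
15 = 7×2 + 1
2 = 2×1 + 0  (stop)
So -58/15 = [-4; 7, 2].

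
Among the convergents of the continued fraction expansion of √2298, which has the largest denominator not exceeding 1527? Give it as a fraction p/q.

√2298 = [47; 1, 14, 1, 94, …] (period length 4).
Convergents:
  p_0/q_0 = 47/1
  p_1/q_1 = 48/1
  p_2/q_2 = 719/15
  p_3/q_3 = 767/16
  p_4/q_4 = 72817/1519
  p_5/q_5 = 73584/1535
q_4 = 1519 ≤ 1527 < 1535 = q_5, so the answer is 72817/1519.

72817/1519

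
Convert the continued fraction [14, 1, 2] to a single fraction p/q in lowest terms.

Fold from the inside: start with 2/1.
  1 + 1/2 = 3/2
  14 + 2/3 = 44/3

44/3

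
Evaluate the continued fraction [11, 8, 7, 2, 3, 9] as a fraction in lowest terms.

Fold from the inside: start with 9/1.
  3 + 1/9 = 28/9
  2 + 9/28 = 65/28
  7 + 28/65 = 483/65
  8 + 65/483 = 3929/483
  11 + 483/3929 = 43702/3929

43702/3929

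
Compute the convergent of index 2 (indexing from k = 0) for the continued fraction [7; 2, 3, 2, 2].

52/7

Using pₖ = aₖpₖ₋₁ + pₖ₋₂, qₖ = aₖqₖ₋₁ + qₖ₋₂ (with p₋₁=1, p₋₂=0, q₋₁=0, q₋₂=1):
  k=0: a=7, p=7, q=1
  k=1: a=2, p=15, q=2
  k=2: a=3, p=52, q=7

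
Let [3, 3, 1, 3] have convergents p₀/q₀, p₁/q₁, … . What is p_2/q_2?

13/4

Using pₖ = aₖpₖ₋₁ + pₖ₋₂, qₖ = aₖqₖ₋₁ + qₖ₋₂ (with p₋₁=1, p₋₂=0, q₋₁=0, q₋₂=1):
  k=0: a=3, p=3, q=1
  k=1: a=3, p=10, q=3
  k=2: a=1, p=13, q=4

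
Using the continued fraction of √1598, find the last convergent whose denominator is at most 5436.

√1598 = [39; 1, 38, 1, 78, …] (period length 4).
Convergents:
  p_0/q_0 = 39/1
  p_1/q_1 = 40/1
  p_2/q_2 = 1559/39
  p_3/q_3 = 1599/40
  p_4/q_4 = 126281/3159
  p_5/q_5 = 127880/3199
  p_6/q_6 = 4985721/124721
q_5 = 3199 ≤ 5436 < 124721 = q_6, so the answer is 127880/3199.

127880/3199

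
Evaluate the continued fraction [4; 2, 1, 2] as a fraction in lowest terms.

Fold from the inside: start with 2/1.
  1 + 1/2 = 3/2
  2 + 2/3 = 8/3
  4 + 3/8 = 35/8

35/8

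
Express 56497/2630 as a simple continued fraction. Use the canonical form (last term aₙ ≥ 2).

[21; 2, 13, 5, 19]

56497 = 21·2630 + 1267
2630 = 2·1267 + 96
1267 = 13·96 + 19
96 = 5·19 + 1
19 = 19·1 + 0  (stop)
So 56497/2630 = [21; 2, 13, 5, 19].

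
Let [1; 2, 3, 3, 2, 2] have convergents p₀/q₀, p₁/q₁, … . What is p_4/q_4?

Using pₖ = aₖpₖ₋₁ + pₖ₋₂, qₖ = aₖqₖ₋₁ + qₖ₋₂ (with p₋₁=1, p₋₂=0, q₋₁=0, q₋₂=1):
  k=0: a=1, p=1, q=1
  k=1: a=2, p=3, q=2
  k=2: a=3, p=10, q=7
  k=3: a=3, p=33, q=23
  k=4: a=2, p=76, q=53

76/53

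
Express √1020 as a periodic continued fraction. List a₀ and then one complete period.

a₀ = ⌊√1020⌋ = 31.
With m₀=0, d₀=1 and mₖ₊₁ = dₖaₖ − mₖ, dₖ₊₁ = (n − mₖ₊₁²)/dₖ, aₖ₊₁ = ⌊(a₀+mₖ₊₁)/dₖ₊₁⌋:
  k=1: m=31, d=59, a=1
  k=2: m=28, d=4, a=14
  k=3: m=28, d=59, a=1
  k=4: m=31, d=1, a=62
d=1 and a=2a₀=62 at k=4, so the next step gives (m, d) = (31, 59) again — its k=1 value — and the period has length 4.

[31; 1, 14, 1, 62]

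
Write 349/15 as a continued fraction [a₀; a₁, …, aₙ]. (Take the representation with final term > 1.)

[23; 3, 1, 3]

349 = 23×15 + 4
15 = 3×4 + 3
4 = 1×3 + 1
3 = 3×1 + 0  (stop)
So 349/15 = [23; 3, 1, 3].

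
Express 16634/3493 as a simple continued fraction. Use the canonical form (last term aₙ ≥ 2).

16634 = 4·3493 + 2662
3493 = 1·2662 + 831
2662 = 3·831 + 169
831 = 4·169 + 155
169 = 1·155 + 14
155 = 11·14 + 1
14 = 14·1 + 0  (stop)
So 16634/3493 = [4; 1, 3, 4, 1, 11, 14].

[4; 1, 3, 4, 1, 11, 14]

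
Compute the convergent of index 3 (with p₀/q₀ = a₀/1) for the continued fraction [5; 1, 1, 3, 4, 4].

Using pₖ = aₖpₖ₋₁ + pₖ₋₂, qₖ = aₖqₖ₋₁ + qₖ₋₂ (with p₋₁=1, p₋₂=0, q₋₁=0, q₋₂=1):
  k=0: a=5, p=5, q=1
  k=1: a=1, p=6, q=1
  k=2: a=1, p=11, q=2
  k=3: a=3, p=39, q=7

39/7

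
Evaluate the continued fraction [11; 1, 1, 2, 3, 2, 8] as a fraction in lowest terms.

Using pₖ = aₖpₖ₋₁ + pₖ₋₂ and qₖ = aₖqₖ₋₁ + qₖ₋₂:
  k=0: a=11, p=11, q=1
  k=1: a=1, p=12, q=1
  k=2: a=1, p=23, q=2
  k=3: a=2, p=58, q=5
  k=4: a=3, p=197, q=17
  k=5: a=2, p=452, q=39
  k=6: a=8, p=3813, q=329

3813/329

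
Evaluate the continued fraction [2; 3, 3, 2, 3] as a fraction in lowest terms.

Fold from the inside: start with 3/1.
  2 + 1/3 = 7/3
  3 + 3/7 = 24/7
  3 + 7/24 = 79/24
  2 + 24/79 = 182/79

182/79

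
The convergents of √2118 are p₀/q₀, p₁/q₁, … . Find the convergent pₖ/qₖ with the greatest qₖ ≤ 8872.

194810/4233

√2118 = [46; 46, 92, …] (period length 2).
Convergents:
  p_0/q_0 = 46/1
  p_1/q_1 = 2117/46
  p_2/q_2 = 194810/4233
  p_3/q_3 = 8963377/194764
q_2 = 4233 ≤ 8872 < 194764 = q_3, so the answer is 194810/4233.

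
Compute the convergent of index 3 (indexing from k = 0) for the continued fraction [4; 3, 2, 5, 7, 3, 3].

163/38

Using pₖ = aₖpₖ₋₁ + pₖ₋₂, qₖ = aₖqₖ₋₁ + qₖ₋₂ (with p₋₁=1, p₋₂=0, q₋₁=0, q₋₂=1):
  k=0: a=4, p=4, q=1
  k=1: a=3, p=13, q=3
  k=2: a=2, p=30, q=7
  k=3: a=5, p=163, q=38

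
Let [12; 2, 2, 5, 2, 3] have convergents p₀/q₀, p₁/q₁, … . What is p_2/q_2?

62/5

Using pₖ = aₖpₖ₋₁ + pₖ₋₂, qₖ = aₖqₖ₋₁ + qₖ₋₂ (with p₋₁=1, p₋₂=0, q₋₁=0, q₋₂=1):
  k=0: a=12, p=12, q=1
  k=1: a=2, p=25, q=2
  k=2: a=2, p=62, q=5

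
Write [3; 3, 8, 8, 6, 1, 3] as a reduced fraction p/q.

18530/5581

Fold from the inside: start with 3/1.
  1 + 1/3 = 4/3
  6 + 3/4 = 27/4
  8 + 4/27 = 220/27
  8 + 27/220 = 1787/220
  3 + 220/1787 = 5581/1787
  3 + 1787/5581 = 18530/5581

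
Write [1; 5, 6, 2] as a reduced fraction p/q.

80/67

Using pₖ = aₖpₖ₋₁ + pₖ₋₂ and qₖ = aₖqₖ₋₁ + qₖ₋₂:
  k=0: a=1, p=1, q=1
  k=1: a=5, p=6, q=5
  k=2: a=6, p=37, q=31
  k=3: a=2, p=80, q=67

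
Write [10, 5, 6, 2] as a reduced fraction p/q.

683/67

Fold from the inside: start with 2/1.
  6 + 1/2 = 13/2
  5 + 2/13 = 67/13
  10 + 13/67 = 683/67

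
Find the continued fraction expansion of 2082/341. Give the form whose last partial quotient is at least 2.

[6; 9, 2, 8, 2]

2082 = 6×341 + 36
341 = 9×36 + 17
36 = 2×17 + 2
17 = 8×2 + 1
2 = 2×1 + 0  (stop)
So 2082/341 = [6; 9, 2, 8, 2].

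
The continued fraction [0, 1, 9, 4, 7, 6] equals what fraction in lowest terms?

1645/1823

Fold from the inside: start with 6/1.
  7 + 1/6 = 43/6
  4 + 6/43 = 178/43
  9 + 43/178 = 1645/178
  1 + 178/1645 = 1823/1645
  0 + 1645/1823 = 1645/1823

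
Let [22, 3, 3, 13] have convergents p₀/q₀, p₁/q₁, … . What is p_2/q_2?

Using pₖ = aₖpₖ₋₁ + pₖ₋₂, qₖ = aₖqₖ₋₁ + qₖ₋₂ (with p₋₁=1, p₋₂=0, q₋₁=0, q₋₂=1):
  k=0: a=22, p=22, q=1
  k=1: a=3, p=67, q=3
  k=2: a=3, p=223, q=10

223/10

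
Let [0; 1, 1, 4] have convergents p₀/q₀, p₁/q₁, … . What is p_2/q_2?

Using pₖ = aₖpₖ₋₁ + pₖ₋₂, qₖ = aₖqₖ₋₁ + qₖ₋₂ (with p₋₁=1, p₋₂=0, q₋₁=0, q₋₂=1):
  k=0: a=0, p=0, q=1
  k=1: a=1, p=1, q=1
  k=2: a=1, p=1, q=2

1/2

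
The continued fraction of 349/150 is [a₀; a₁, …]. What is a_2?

349 = 2·150 + 49   →  a_0 = 2
150 = 3·49 + 3   →  a_1 = 3
49 = 16·3 + 1   →  a_2 = 16

16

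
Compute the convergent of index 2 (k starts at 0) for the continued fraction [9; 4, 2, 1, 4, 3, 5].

Using pₖ = aₖpₖ₋₁ + pₖ₋₂, qₖ = aₖqₖ₋₁ + qₖ₋₂ (with p₋₁=1, p₋₂=0, q₋₁=0, q₋₂=1):
  k=0: a=9, p=9, q=1
  k=1: a=4, p=37, q=4
  k=2: a=2, p=83, q=9

83/9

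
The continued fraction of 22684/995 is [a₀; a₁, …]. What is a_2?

22684 = 22·995 + 794   →  a_0 = 22
995 = 1·794 + 201   →  a_1 = 1
794 = 3·201 + 191   →  a_2 = 3

3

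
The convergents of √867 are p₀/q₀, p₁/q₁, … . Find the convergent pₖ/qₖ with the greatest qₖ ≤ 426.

7744/263

√867 = [29; 2, 4, 29, 4, 2, 58, …] (period length 6).
Convergents:
  p_0/q_0 = 29/1
  p_1/q_1 = 59/2
  p_2/q_2 = 265/9
  p_3/q_3 = 7744/263
  p_4/q_4 = 31241/1061
q_3 = 263 ≤ 426 < 1061 = q_4, so the answer is 7744/263.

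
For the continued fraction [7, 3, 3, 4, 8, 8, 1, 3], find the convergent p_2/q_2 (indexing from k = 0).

Using pₖ = aₖpₖ₋₁ + pₖ₋₂, qₖ = aₖqₖ₋₁ + qₖ₋₂ (with p₋₁=1, p₋₂=0, q₋₁=0, q₋₂=1):
  k=0: a=7, p=7, q=1
  k=1: a=3, p=22, q=3
  k=2: a=3, p=73, q=10

73/10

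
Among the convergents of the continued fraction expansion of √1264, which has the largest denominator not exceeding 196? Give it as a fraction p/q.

√1264 = [35; 1, 1, 4, 4, 4, 1, 1, 70, …] (period length 8).
Convergents:
  p_0/q_0 = 35/1
  p_1/q_1 = 36/1
  p_2/q_2 = 71/2
  p_3/q_3 = 320/9
  p_4/q_4 = 1351/38
  p_5/q_5 = 5724/161
  p_6/q_6 = 7075/199
q_5 = 161 ≤ 196 < 199 = q_6, so the answer is 5724/161.

5724/161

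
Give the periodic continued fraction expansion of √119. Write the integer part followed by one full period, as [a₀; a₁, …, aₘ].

a₀ = ⌊√119⌋ = 10.
With m₀=0, d₀=1 and mₖ₊₁ = dₖaₖ − mₖ, dₖ₊₁ = (n − mₖ₊₁²)/dₖ, aₖ₊₁ = ⌊(a₀+mₖ₊₁)/dₖ₊₁⌋:
  k=1: m=10, d=19, a=1
  k=2: m=9, d=2, a=9
  k=3: m=9, d=19, a=1
  k=4: m=10, d=1, a=20
d=1 and a=2a₀=20 at k=4, so the next step gives (m, d) = (10, 19) again — its k=1 value — and the period has length 4.

[10; 1, 9, 1, 20]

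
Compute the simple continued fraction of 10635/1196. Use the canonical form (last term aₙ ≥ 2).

10635 = 8*1196 + 1067
1196 = 1*1067 + 129
1067 = 8*129 + 35
129 = 3*35 + 24
35 = 1*24 + 11
24 = 2*11 + 2
11 = 5*2 + 1
2 = 2*1 + 0  (stop)
So 10635/1196 = [8; 1, 8, 3, 1, 2, 5, 2].

[8; 1, 8, 3, 1, 2, 5, 2]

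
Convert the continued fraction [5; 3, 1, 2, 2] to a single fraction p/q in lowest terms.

Using pₖ = aₖpₖ₋₁ + pₖ₋₂ and qₖ = aₖqₖ₋₁ + qₖ₋₂:
  k=0: a=5, p=5, q=1
  k=1: a=3, p=16, q=3
  k=2: a=1, p=21, q=4
  k=3: a=2, p=58, q=11
  k=4: a=2, p=137, q=26

137/26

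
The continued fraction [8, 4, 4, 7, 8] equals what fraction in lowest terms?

8244/1001

Using pₖ = aₖpₖ₋₁ + pₖ₋₂ and qₖ = aₖqₖ₋₁ + qₖ₋₂:
  k=0: a=8, p=8, q=1
  k=1: a=4, p=33, q=4
  k=2: a=4, p=140, q=17
  k=3: a=7, p=1013, q=123
  k=4: a=8, p=8244, q=1001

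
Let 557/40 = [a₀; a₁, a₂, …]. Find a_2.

557 = 13·40 + 37   →  a_0 = 13
40 = 1·37 + 3   →  a_1 = 1
37 = 12·3 + 1   →  a_2 = 12

12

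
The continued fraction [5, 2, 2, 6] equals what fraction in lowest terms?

173/32

Using pₖ = aₖpₖ₋₁ + pₖ₋₂ and qₖ = aₖqₖ₋₁ + qₖ₋₂:
  k=0: a=5, p=5, q=1
  k=1: a=2, p=11, q=2
  k=2: a=2, p=27, q=5
  k=3: a=6, p=173, q=32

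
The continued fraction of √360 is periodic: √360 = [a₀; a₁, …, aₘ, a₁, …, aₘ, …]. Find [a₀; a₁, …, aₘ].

a₀ = ⌊√360⌋ = 18.
With m₀=0, d₀=1 and mₖ₊₁ = dₖaₖ − mₖ, dₖ₊₁ = (n − mₖ₊₁²)/dₖ, aₖ₊₁ = ⌊(a₀+mₖ₊₁)/dₖ₊₁⌋:
  k=1: m=18, d=36, a=1
  k=2: m=18, d=1, a=36
d=1 and a=2a₀=36 at k=2, so the next step gives (m, d) = (18, 36) again — its k=1 value — and the period has length 2.

[18; 1, 36]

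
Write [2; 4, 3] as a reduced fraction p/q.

Fold from the inside: start with 3/1.
  4 + 1/3 = 13/3
  2 + 3/13 = 29/13

29/13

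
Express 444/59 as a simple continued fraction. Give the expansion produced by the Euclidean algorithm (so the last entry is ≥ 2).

[7; 1, 1, 9, 3]

444 = 7*59 + 31
59 = 1*31 + 28
31 = 1*28 + 3
28 = 9*3 + 1
3 = 3*1 + 0  (stop)
So 444/59 = [7; 1, 1, 9, 3].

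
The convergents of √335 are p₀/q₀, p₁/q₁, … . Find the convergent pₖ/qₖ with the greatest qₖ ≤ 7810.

√335 = [18; 3, 3, 3, 36, …] (period length 4).
Convergents:
  p_0/q_0 = 18/1
  p_1/q_1 = 55/3
  p_2/q_2 = 183/10
  p_3/q_3 = 604/33
  p_4/q_4 = 21927/1198
  p_5/q_5 = 66385/3627
  p_6/q_6 = 221082/12079
q_5 = 3627 ≤ 7810 < 12079 = q_6, so the answer is 66385/3627.

66385/3627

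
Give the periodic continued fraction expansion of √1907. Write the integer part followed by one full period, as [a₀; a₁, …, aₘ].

a₀ = ⌊√1907⌋ = 43.

[43; 1, 2, 43, 2, 1, 86]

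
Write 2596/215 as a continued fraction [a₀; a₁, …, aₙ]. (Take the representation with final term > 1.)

2596 = 12×215 + 16
215 = 13×16 + 7
16 = 2×7 + 2
7 = 3×2 + 1
2 = 2×1 + 0  (stop)
So 2596/215 = [12; 13, 2, 3, 2].

[12; 13, 2, 3, 2]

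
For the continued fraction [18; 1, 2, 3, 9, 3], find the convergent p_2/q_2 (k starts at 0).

56/3

Using pₖ = aₖpₖ₋₁ + pₖ₋₂, qₖ = aₖqₖ₋₁ + qₖ₋₂ (with p₋₁=1, p₋₂=0, q₋₁=0, q₋₂=1):
  k=0: a=18, p=18, q=1
  k=1: a=1, p=19, q=1
  k=2: a=2, p=56, q=3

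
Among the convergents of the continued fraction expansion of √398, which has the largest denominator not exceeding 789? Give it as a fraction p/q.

15541/779

√398 = [19; 1, 18, 1, 38, …] (period length 4).
Convergents:
  p_0/q_0 = 19/1
  p_1/q_1 = 20/1
  p_2/q_2 = 379/19
  p_3/q_3 = 399/20
  p_4/q_4 = 15541/779
  p_5/q_5 = 15940/799
q_4 = 779 ≤ 789 < 799 = q_5, so the answer is 15541/779.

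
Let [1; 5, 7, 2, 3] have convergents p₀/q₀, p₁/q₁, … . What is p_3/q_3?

Using pₖ = aₖpₖ₋₁ + pₖ₋₂, qₖ = aₖqₖ₋₁ + qₖ₋₂ (with p₋₁=1, p₋₂=0, q₋₁=0, q₋₂=1):
  k=0: a=1, p=1, q=1
  k=1: a=5, p=6, q=5
  k=2: a=7, p=43, q=36
  k=3: a=2, p=92, q=77

92/77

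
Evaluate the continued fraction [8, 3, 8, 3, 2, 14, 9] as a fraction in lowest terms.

Fold from the inside: start with 9/1.
  14 + 1/9 = 127/9
  2 + 9/127 = 263/127
  3 + 127/263 = 916/263
  8 + 263/916 = 7591/916
  3 + 916/7591 = 23689/7591
  8 + 7591/23689 = 197103/23689

197103/23689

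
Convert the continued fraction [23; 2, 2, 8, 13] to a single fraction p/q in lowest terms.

Fold from the inside: start with 13/1.
  8 + 1/13 = 105/13
  2 + 13/105 = 223/105
  2 + 105/223 = 551/223
  23 + 223/551 = 12896/551

12896/551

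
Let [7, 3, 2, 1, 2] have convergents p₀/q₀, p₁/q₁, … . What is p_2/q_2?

51/7

Using pₖ = aₖpₖ₋₁ + pₖ₋₂, qₖ = aₖqₖ₋₁ + qₖ₋₂ (with p₋₁=1, p₋₂=0, q₋₁=0, q₋₂=1):
  k=0: a=7, p=7, q=1
  k=1: a=3, p=22, q=3
  k=2: a=2, p=51, q=7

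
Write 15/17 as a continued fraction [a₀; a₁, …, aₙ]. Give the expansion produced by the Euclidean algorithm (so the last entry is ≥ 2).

[0; 1, 7, 2]

15 = 0*17 + 15
17 = 1*15 + 2
15 = 7*2 + 1
2 = 2*1 + 0  (stop)
So 15/17 = [0; 1, 7, 2].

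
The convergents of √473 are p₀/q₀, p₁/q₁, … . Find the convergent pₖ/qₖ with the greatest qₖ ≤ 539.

11331/521

√473 = [21; 1, 2, 1, 42, …] (period length 4).
Convergents:
  p_0/q_0 = 21/1
  p_1/q_1 = 22/1
  p_2/q_2 = 65/3
  p_3/q_3 = 87/4
  p_4/q_4 = 3719/171
  p_5/q_5 = 3806/175
  p_6/q_6 = 11331/521
  p_7/q_7 = 15137/696
q_6 = 521 ≤ 539 < 696 = q_7, so the answer is 11331/521.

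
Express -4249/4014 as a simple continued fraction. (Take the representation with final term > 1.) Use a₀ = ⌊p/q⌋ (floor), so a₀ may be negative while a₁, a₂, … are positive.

[-2; 1, 16, 12, 2, 1, 2, 2]

-4249 = -2·4014 + 3779
4014 = 1·3779 + 235
3779 = 16·235 + 19
235 = 12·19 + 7
19 = 2·7 + 5
7 = 1·5 + 2
5 = 2·2 + 1
2 = 2·1 + 0  (stop)
So -4249/4014 = [-2; 1, 16, 12, 2, 1, 2, 2].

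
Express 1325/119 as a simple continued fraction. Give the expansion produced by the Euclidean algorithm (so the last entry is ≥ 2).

1325 = 11×119 + 16
119 = 7×16 + 7
16 = 2×7 + 2
7 = 3×2 + 1
2 = 2×1 + 0  (stop)
So 1325/119 = [11; 7, 2, 3, 2].

[11; 7, 2, 3, 2]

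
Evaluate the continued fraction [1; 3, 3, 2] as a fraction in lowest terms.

Fold from the inside: start with 2/1.
  3 + 1/2 = 7/2
  3 + 2/7 = 23/7
  1 + 7/23 = 30/23

30/23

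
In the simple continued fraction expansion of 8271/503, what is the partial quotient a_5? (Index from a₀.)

8271 = 16·503 + 223   →  a_0 = 16
503 = 2·223 + 57   →  a_1 = 2
223 = 3·57 + 52   →  a_2 = 3
57 = 1·52 + 5   →  a_3 = 1
52 = 10·5 + 2   →  a_4 = 10
5 = 2·2 + 1   →  a_5 = 2

2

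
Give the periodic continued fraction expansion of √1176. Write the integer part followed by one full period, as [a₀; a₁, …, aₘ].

a₀ = ⌊√1176⌋ = 34.

[34; 3, 2, 2, 2, 3, 68]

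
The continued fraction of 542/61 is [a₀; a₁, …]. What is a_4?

542 = 8·61 + 54   →  a_0 = 8
61 = 1·54 + 7   →  a_1 = 1
54 = 7·7 + 5   →  a_2 = 7
7 = 1·5 + 2   →  a_3 = 1
5 = 2·2 + 1   →  a_4 = 2

2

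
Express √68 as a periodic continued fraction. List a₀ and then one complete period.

a₀ = ⌊√68⌋ = 8.
With m₀=0, d₀=1 and mₖ₊₁ = dₖaₖ − mₖ, dₖ₊₁ = (n − mₖ₊₁²)/dₖ, aₖ₊₁ = ⌊(a₀+mₖ₊₁)/dₖ₊₁⌋:
  k=1: m=8, d=4, a=4
  k=2: m=8, d=1, a=16
d=1 and a=2a₀=16 at k=2, so the next step gives (m, d) = (8, 4) again — its k=1 value — and the period has length 2.

[8; 4, 16]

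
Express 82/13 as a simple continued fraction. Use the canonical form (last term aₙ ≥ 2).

82 = 6*13 + 4
13 = 3*4 + 1
4 = 4*1 + 0  (stop)
So 82/13 = [6; 3, 4].

[6; 3, 4]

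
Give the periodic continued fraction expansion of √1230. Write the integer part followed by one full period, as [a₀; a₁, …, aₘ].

[35; 14, 70]

a₀ = ⌊√1230⌋ = 35.
With m₀=0, d₀=1 and mₖ₊₁ = dₖaₖ − mₖ, dₖ₊₁ = (n − mₖ₊₁²)/dₖ, aₖ₊₁ = ⌊(a₀+mₖ₊₁)/dₖ₊₁⌋:
  k=1: m=35, d=5, a=14
  k=2: m=35, d=1, a=70
d=1 and a=2a₀=70 at k=2, so the next step gives (m, d) = (35, 5) again — its k=1 value — and the period has length 2.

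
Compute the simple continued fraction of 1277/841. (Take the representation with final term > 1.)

1277 = 1*841 + 436
841 = 1*436 + 405
436 = 1*405 + 31
405 = 13*31 + 2
31 = 15*2 + 1
2 = 2*1 + 0  (stop)
So 1277/841 = [1; 1, 1, 13, 15, 2].

[1; 1, 1, 13, 15, 2]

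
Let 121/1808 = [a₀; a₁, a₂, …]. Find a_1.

121 = 0·1808 + 121   →  a_0 = 0
1808 = 14·121 + 114   →  a_1 = 14

14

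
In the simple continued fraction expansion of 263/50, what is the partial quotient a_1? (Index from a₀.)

3

263 = 5·50 + 13   →  a_0 = 5
50 = 3·13 + 11   →  a_1 = 3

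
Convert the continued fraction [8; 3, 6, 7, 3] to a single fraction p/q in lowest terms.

Using pₖ = aₖpₖ₋₁ + pₖ₋₂ and qₖ = aₖqₖ₋₁ + qₖ₋₂:
  k=0: a=8, p=8, q=1
  k=1: a=3, p=25, q=3
  k=2: a=6, p=158, q=19
  k=3: a=7, p=1131, q=136
  k=4: a=3, p=3551, q=427

3551/427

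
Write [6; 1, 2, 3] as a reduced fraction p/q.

Fold from the inside: start with 3/1.
  2 + 1/3 = 7/3
  1 + 3/7 = 10/7
  6 + 7/10 = 67/10

67/10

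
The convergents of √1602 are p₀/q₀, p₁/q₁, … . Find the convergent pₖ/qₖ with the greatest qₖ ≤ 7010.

128120/3201

√1602 = [40; 40, 80, …] (period length 2).
Convergents:
  p_0/q_0 = 40/1
  p_1/q_1 = 1601/40
  p_2/q_2 = 128120/3201
  p_3/q_3 = 5126401/128080
q_2 = 3201 ≤ 7010 < 128080 = q_3, so the answer is 128120/3201.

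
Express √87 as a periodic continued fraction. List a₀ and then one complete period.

a₀ = ⌊√87⌋ = 9.
With m₀=0, d₀=1 and mₖ₊₁ = dₖaₖ − mₖ, dₖ₊₁ = (n − mₖ₊₁²)/dₖ, aₖ₊₁ = ⌊(a₀+mₖ₊₁)/dₖ₊₁⌋:
  k=1: m=9, d=6, a=3
  k=2: m=9, d=1, a=18
d=1 and a=2a₀=18 at k=2, so the next step gives (m, d) = (9, 6) again — its k=1 value — and the period has length 2.

[9; 3, 18]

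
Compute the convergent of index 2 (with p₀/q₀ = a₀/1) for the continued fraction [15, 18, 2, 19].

557/37

Using pₖ = aₖpₖ₋₁ + pₖ₋₂, qₖ = aₖqₖ₋₁ + qₖ₋₂ (with p₋₁=1, p₋₂=0, q₋₁=0, q₋₂=1):
  k=0: a=15, p=15, q=1
  k=1: a=18, p=271, q=18
  k=2: a=2, p=557, q=37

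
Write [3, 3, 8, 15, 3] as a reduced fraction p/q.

3848/1159

Using pₖ = aₖpₖ₋₁ + pₖ₋₂ and qₖ = aₖqₖ₋₁ + qₖ₋₂:
  k=0: a=3, p=3, q=1
  k=1: a=3, p=10, q=3
  k=2: a=8, p=83, q=25
  k=3: a=15, p=1255, q=378
  k=4: a=3, p=3848, q=1159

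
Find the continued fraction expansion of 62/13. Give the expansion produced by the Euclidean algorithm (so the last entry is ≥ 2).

62 = 4*13 + 10
13 = 1*10 + 3
10 = 3*3 + 1
3 = 3*1 + 0  (stop)
So 62/13 = [4; 1, 3, 3].

[4; 1, 3, 3]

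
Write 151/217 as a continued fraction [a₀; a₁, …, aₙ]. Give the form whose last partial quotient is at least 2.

151 = 0*217 + 151
217 = 1*151 + 66
151 = 2*66 + 19
66 = 3*19 + 9
19 = 2*9 + 1
9 = 9*1 + 0  (stop)
So 151/217 = [0; 1, 2, 3, 2, 9].

[0; 1, 2, 3, 2, 9]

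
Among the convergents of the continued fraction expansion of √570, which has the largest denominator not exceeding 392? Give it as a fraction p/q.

9144/383

√570 = [23; 1, 6, 1, 46, …] (period length 4).
Convergents:
  p_0/q_0 = 23/1
  p_1/q_1 = 24/1
  p_2/q_2 = 167/7
  p_3/q_3 = 191/8
  p_4/q_4 = 8953/375
  p_5/q_5 = 9144/383
  p_6/q_6 = 63817/2673
q_5 = 383 ≤ 392 < 2673 = q_6, so the answer is 9144/383.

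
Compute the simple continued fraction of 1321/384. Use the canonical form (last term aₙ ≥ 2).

[3; 2, 3, 1, 2, 15]

1321 = 3·384 + 169
384 = 2·169 + 46
169 = 3·46 + 31
46 = 1·31 + 15
31 = 2·15 + 1
15 = 15·1 + 0  (stop)
So 1321/384 = [3; 2, 3, 1, 2, 15].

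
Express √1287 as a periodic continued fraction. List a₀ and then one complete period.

[35; 1, 6, 1, 70]

a₀ = ⌊√1287⌋ = 35.
With m₀=0, d₀=1 and mₖ₊₁ = dₖaₖ − mₖ, dₖ₊₁ = (n − mₖ₊₁²)/dₖ, aₖ₊₁ = ⌊(a₀+mₖ₊₁)/dₖ₊₁⌋:
  k=1: m=35, d=62, a=1
  k=2: m=27, d=9, a=6
  k=3: m=27, d=62, a=1
  k=4: m=35, d=1, a=70
d=1 and a=2a₀=70 at k=4, so the next step gives (m, d) = (35, 62) again — its k=1 value — and the period has length 4.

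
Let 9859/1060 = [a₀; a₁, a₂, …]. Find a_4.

3

9859 = 9·1060 + 319   →  a_0 = 9
1060 = 3·319 + 103   →  a_1 = 3
319 = 3·103 + 10   →  a_2 = 3
103 = 10·10 + 3   →  a_3 = 10
10 = 3·3 + 1   →  a_4 = 3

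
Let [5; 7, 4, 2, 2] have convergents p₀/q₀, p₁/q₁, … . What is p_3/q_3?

Using pₖ = aₖpₖ₋₁ + pₖ₋₂, qₖ = aₖqₖ₋₁ + qₖ₋₂ (with p₋₁=1, p₋₂=0, q₋₁=0, q₋₂=1):
  k=0: a=5, p=5, q=1
  k=1: a=7, p=36, q=7
  k=2: a=4, p=149, q=29
  k=3: a=2, p=334, q=65

334/65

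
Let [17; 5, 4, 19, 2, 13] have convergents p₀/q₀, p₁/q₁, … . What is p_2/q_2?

Using pₖ = aₖpₖ₋₁ + pₖ₋₂, qₖ = aₖqₖ₋₁ + qₖ₋₂ (with p₋₁=1, p₋₂=0, q₋₁=0, q₋₂=1):
  k=0: a=17, p=17, q=1
  k=1: a=5, p=86, q=5
  k=2: a=4, p=361, q=21

361/21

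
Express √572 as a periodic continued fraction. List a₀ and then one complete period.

[23; 1, 10, 1, 46]

a₀ = ⌊√572⌋ = 23.
With m₀=0, d₀=1 and mₖ₊₁ = dₖaₖ − mₖ, dₖ₊₁ = (n − mₖ₊₁²)/dₖ, aₖ₊₁ = ⌊(a₀+mₖ₊₁)/dₖ₊₁⌋:
  k=1: m=23, d=43, a=1
  k=2: m=20, d=4, a=10
  k=3: m=20, d=43, a=1
  k=4: m=23, d=1, a=46
d=1 and a=2a₀=46 at k=4, so the next step gives (m, d) = (23, 43) again — its k=1 value — and the period has length 4.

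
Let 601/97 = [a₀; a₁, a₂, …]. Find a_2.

9

601 = 6·97 + 19   →  a_0 = 6
97 = 5·19 + 2   →  a_1 = 5
19 = 9·2 + 1   →  a_2 = 9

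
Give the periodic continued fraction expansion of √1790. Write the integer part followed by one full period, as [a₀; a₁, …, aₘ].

a₀ = ⌊√1790⌋ = 42.
With m₀=0, d₀=1 and mₖ₊₁ = dₖaₖ − mₖ, dₖ₊₁ = (n − mₖ₊₁²)/dₖ, aₖ₊₁ = ⌊(a₀+mₖ₊₁)/dₖ₊₁⌋:
  k=1: m=42, d=26, a=3
  k=2: m=36, d=19, a=4
  k=3: m=40, d=10, a=8
  k=4: m=40, d=19, a=4
  k=5: m=36, d=26, a=3
  k=6: m=42, d=1, a=84
d=1 and a=2a₀=84 at k=6, so the next step gives (m, d) = (42, 26) again — its k=1 value — and the period has length 6.

[42; 3, 4, 8, 4, 3, 84]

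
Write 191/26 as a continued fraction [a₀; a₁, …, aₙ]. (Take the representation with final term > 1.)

[7; 2, 1, 8]

191 = 7·26 + 9
26 = 2·9 + 8
9 = 1·8 + 1
8 = 8·1 + 0  (stop)
So 191/26 = [7; 2, 1, 8].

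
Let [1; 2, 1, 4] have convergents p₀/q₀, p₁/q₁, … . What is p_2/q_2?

4/3

Using pₖ = aₖpₖ₋₁ + pₖ₋₂, qₖ = aₖqₖ₋₁ + qₖ₋₂ (with p₋₁=1, p₋₂=0, q₋₁=0, q₋₂=1):
  k=0: a=1, p=1, q=1
  k=1: a=2, p=3, q=2
  k=2: a=1, p=4, q=3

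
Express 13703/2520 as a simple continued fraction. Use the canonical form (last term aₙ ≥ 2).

[5; 2, 3, 1, 1, 19, 8]

13703 = 5·2520 + 1103
2520 = 2·1103 + 314
1103 = 3·314 + 161
314 = 1·161 + 153
161 = 1·153 + 8
153 = 19·8 + 1
8 = 8·1 + 0  (stop)
So 13703/2520 = [5; 2, 3, 1, 1, 19, 8].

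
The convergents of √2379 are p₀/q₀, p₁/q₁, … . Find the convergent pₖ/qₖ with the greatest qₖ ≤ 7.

195/4

√2379 = [48; 1, 3, 2, 3, 1, 96, …] (period length 6).
Convergents:
  p_0/q_0 = 48/1
  p_1/q_1 = 49/1
  p_2/q_2 = 195/4
  p_3/q_3 = 439/9
q_2 = 4 ≤ 7 < 9 = q_3, so the answer is 195/4.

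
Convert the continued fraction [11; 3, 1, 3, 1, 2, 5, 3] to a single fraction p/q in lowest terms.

10194/905

Fold from the inside: start with 3/1.
  5 + 1/3 = 16/3
  2 + 3/16 = 35/16
  1 + 16/35 = 51/35
  3 + 35/51 = 188/51
  1 + 51/188 = 239/188
  3 + 188/239 = 905/239
  11 + 239/905 = 10194/905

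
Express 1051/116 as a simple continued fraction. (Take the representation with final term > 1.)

[9; 16, 1, 1, 3]

1051 = 9·116 + 7
116 = 16·7 + 4
7 = 1·4 + 3
4 = 1·3 + 1
3 = 3·1 + 0  (stop)
So 1051/116 = [9; 16, 1, 1, 3].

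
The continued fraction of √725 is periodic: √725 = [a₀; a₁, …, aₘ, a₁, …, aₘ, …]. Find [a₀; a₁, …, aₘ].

[26; 1, 12, 2, 12, 1, 52]

a₀ = ⌊√725⌋ = 26.
With m₀=0, d₀=1 and mₖ₊₁ = dₖaₖ − mₖ, dₖ₊₁ = (n − mₖ₊₁²)/dₖ, aₖ₊₁ = ⌊(a₀+mₖ₊₁)/dₖ₊₁⌋:
  k=1: m=26, d=49, a=1
  k=2: m=23, d=4, a=12
  k=3: m=25, d=25, a=2
  k=4: m=25, d=4, a=12
  k=5: m=23, d=49, a=1
  k=6: m=26, d=1, a=52
d=1 and a=2a₀=52 at k=6, so the next step gives (m, d) = (26, 49) again — its k=1 value — and the period has length 6.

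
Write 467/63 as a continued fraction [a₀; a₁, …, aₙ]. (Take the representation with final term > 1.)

[7; 2, 2, 2, 1, 3]

467 = 7×63 + 26
63 = 2×26 + 11
26 = 2×11 + 4
11 = 2×4 + 3
4 = 1×3 + 1
3 = 3×1 + 0  (stop)
So 467/63 = [7; 2, 2, 2, 1, 3].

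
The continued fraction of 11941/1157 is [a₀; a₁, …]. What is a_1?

3

11941 = 10·1157 + 371   →  a_0 = 10
1157 = 3·371 + 44   →  a_1 = 3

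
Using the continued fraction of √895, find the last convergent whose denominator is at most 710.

21151/707

√895 = [29; 1, 10, 1, 58, …] (period length 4).
Convergents:
  p_0/q_0 = 29/1
  p_1/q_1 = 30/1
  p_2/q_2 = 329/11
  p_3/q_3 = 359/12
  p_4/q_4 = 21151/707
  p_5/q_5 = 21510/719
q_4 = 707 ≤ 710 < 719 = q_5, so the answer is 21151/707.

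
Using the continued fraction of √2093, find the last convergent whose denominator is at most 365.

√2093 = [45; 1, 2, 1, 90, …] (period length 4).
Convergents:
  p_0/q_0 = 45/1
  p_1/q_1 = 46/1
  p_2/q_2 = 137/3
  p_3/q_3 = 183/4
  p_4/q_4 = 16607/363
  p_5/q_5 = 16790/367
q_4 = 363 ≤ 365 < 367 = q_5, so the answer is 16607/363.

16607/363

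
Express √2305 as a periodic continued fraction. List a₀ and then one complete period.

[48; 96]

a₀ = ⌊√2305⌋ = 48.
With m₀=0, d₀=1 and mₖ₊₁ = dₖaₖ − mₖ, dₖ₊₁ = (n − mₖ₊₁²)/dₖ, aₖ₊₁ = ⌊(a₀+mₖ₊₁)/dₖ₊₁⌋:
  k=1: m=48, d=1, a=96
d=1 and a=2a₀=96 at k=1, so the next step gives (m, d) = (48, 1) again — its k=1 value — and the period has length 1.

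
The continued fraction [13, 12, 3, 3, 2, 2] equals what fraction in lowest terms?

Fold from the inside: start with 2/1.
  2 + 1/2 = 5/2
  3 + 2/5 = 17/5
  3 + 5/17 = 56/17
  12 + 17/56 = 689/56
  13 + 56/689 = 9013/689

9013/689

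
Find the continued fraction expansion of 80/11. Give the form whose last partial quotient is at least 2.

80 = 7*11 + 3
11 = 3*3 + 2
3 = 1*2 + 1
2 = 2*1 + 0  (stop)
So 80/11 = [7; 3, 1, 2].

[7; 3, 1, 2]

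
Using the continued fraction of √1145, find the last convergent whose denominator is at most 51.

1252/37

√1145 = [33; 1, 5, 5, 1, 66, …] (period length 5).
Convergents:
  p_0/q_0 = 33/1
  p_1/q_1 = 34/1
  p_2/q_2 = 203/6
  p_3/q_3 = 1049/31
  p_4/q_4 = 1252/37
  p_5/q_5 = 83681/2473
q_4 = 37 ≤ 51 < 2473 = q_5, so the answer is 1252/37.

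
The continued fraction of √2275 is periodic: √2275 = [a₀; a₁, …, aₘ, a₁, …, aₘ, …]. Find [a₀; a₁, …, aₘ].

[47; 1, 2, 3, 2, 1, 94]

a₀ = ⌊√2275⌋ = 47.
With m₀=0, d₀=1 and mₖ₊₁ = dₖaₖ − mₖ, dₖ₊₁ = (n − mₖ₊₁²)/dₖ, aₖ₊₁ = ⌊(a₀+mₖ₊₁)/dₖ₊₁⌋:
  k=1: m=47, d=66, a=1
  k=2: m=19, d=29, a=2
  k=3: m=39, d=26, a=3
  k=4: m=39, d=29, a=2
  k=5: m=19, d=66, a=1
  k=6: m=47, d=1, a=94
d=1 and a=2a₀=94 at k=6, so the next step gives (m, d) = (47, 66) again — its k=1 value — and the period has length 6.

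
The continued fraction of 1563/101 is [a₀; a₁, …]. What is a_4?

1

1563 = 15·101 + 48   →  a_0 = 15
101 = 2·48 + 5   →  a_1 = 2
48 = 9·5 + 3   →  a_2 = 9
5 = 1·3 + 2   →  a_3 = 1
3 = 1·2 + 1   →  a_4 = 1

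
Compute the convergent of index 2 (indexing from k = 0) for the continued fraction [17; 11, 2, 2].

Using pₖ = aₖpₖ₋₁ + pₖ₋₂, qₖ = aₖqₖ₋₁ + qₖ₋₂ (with p₋₁=1, p₋₂=0, q₋₁=0, q₋₂=1):
  k=0: a=17, p=17, q=1
  k=1: a=11, p=188, q=11
  k=2: a=2, p=393, q=23

393/23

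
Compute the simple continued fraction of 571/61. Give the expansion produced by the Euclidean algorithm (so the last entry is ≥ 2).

571 = 9·61 + 22
61 = 2·22 + 17
22 = 1·17 + 5
17 = 3·5 + 2
5 = 2·2 + 1
2 = 2·1 + 0  (stop)
So 571/61 = [9; 2, 1, 3, 2, 2].

[9; 2, 1, 3, 2, 2]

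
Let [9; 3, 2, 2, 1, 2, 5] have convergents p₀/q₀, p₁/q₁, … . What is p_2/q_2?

65/7

Using pₖ = aₖpₖ₋₁ + pₖ₋₂, qₖ = aₖqₖ₋₁ + qₖ₋₂ (with p₋₁=1, p₋₂=0, q₋₁=0, q₋₂=1):
  k=0: a=9, p=9, q=1
  k=1: a=3, p=28, q=3
  k=2: a=2, p=65, q=7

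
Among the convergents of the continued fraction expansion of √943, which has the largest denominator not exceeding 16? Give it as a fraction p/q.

215/7

√943 = [30; 1, 2, 2, 2, 1, 60, …] (period length 6).
Convergents:
  p_0/q_0 = 30/1
  p_1/q_1 = 31/1
  p_2/q_2 = 92/3
  p_3/q_3 = 215/7
  p_4/q_4 = 522/17
q_3 = 7 ≤ 16 < 17 = q_4, so the answer is 215/7.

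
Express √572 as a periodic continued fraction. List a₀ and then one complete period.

a₀ = ⌊√572⌋ = 23.
With m₀=0, d₀=1 and mₖ₊₁ = dₖaₖ − mₖ, dₖ₊₁ = (n − mₖ₊₁²)/dₖ, aₖ₊₁ = ⌊(a₀+mₖ₊₁)/dₖ₊₁⌋:
  k=1: m=23, d=43, a=1
  k=2: m=20, d=4, a=10
  k=3: m=20, d=43, a=1
  k=4: m=23, d=1, a=46
d=1 and a=2a₀=46 at k=4, so the next step gives (m, d) = (23, 43) again — its k=1 value — and the period has length 4.

[23; 1, 10, 1, 46]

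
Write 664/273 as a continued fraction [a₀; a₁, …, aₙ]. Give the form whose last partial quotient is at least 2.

664 = 2×273 + 118
273 = 2×118 + 37
118 = 3×37 + 7
37 = 5×7 + 2
7 = 3×2 + 1
2 = 2×1 + 0  (stop)
So 664/273 = [2; 2, 3, 5, 3, 2].

[2; 2, 3, 5, 3, 2]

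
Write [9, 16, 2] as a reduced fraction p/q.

299/33

Fold from the inside: start with 2/1.
  16 + 1/2 = 33/2
  9 + 2/33 = 299/33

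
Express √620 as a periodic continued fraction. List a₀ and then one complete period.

a₀ = ⌊√620⌋ = 24.

[24; 1, 8, 1, 48]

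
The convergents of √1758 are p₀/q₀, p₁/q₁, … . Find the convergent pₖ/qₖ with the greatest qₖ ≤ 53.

587/14

√1758 = [41; 1, 12, 1, 82, …] (period length 4).
Convergents:
  p_0/q_0 = 41/1
  p_1/q_1 = 42/1
  p_2/q_2 = 545/13
  p_3/q_3 = 587/14
  p_4/q_4 = 48679/1161
q_3 = 14 ≤ 53 < 1161 = q_4, so the answer is 587/14.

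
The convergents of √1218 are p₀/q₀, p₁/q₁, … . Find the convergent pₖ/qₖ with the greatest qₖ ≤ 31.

349/10

√1218 = [34; 1, 8, 1, 68, …] (period length 4).
Convergents:
  p_0/q_0 = 34/1
  p_1/q_1 = 35/1
  p_2/q_2 = 314/9
  p_3/q_3 = 349/10
  p_4/q_4 = 24046/689
q_3 = 10 ≤ 31 < 689 = q_4, so the answer is 349/10.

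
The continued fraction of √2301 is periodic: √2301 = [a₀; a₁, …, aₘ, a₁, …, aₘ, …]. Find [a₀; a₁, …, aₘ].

a₀ = ⌊√2301⌋ = 47.

[47; 1, 30, 1, 94]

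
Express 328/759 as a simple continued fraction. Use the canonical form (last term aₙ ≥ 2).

328 = 0*759 + 328
759 = 2*328 + 103
328 = 3*103 + 19
103 = 5*19 + 8
19 = 2*8 + 3
8 = 2*3 + 2
3 = 1*2 + 1
2 = 2*1 + 0  (stop)
So 328/759 = [0; 2, 3, 5, 2, 2, 1, 2].

[0; 2, 3, 5, 2, 2, 1, 2]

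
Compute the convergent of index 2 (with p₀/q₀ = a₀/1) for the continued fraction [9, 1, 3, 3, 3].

39/4

Using pₖ = aₖpₖ₋₁ + pₖ₋₂, qₖ = aₖqₖ₋₁ + qₖ₋₂ (with p₋₁=1, p₋₂=0, q₋₁=0, q₋₂=1):
  k=0: a=9, p=9, q=1
  k=1: a=1, p=10, q=1
  k=2: a=3, p=39, q=4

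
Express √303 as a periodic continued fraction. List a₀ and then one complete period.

[17; 2, 2, 5, 2, 2, 34]

a₀ = ⌊√303⌋ = 17.
With m₀=0, d₀=1 and mₖ₊₁ = dₖaₖ − mₖ, dₖ₊₁ = (n − mₖ₊₁²)/dₖ, aₖ₊₁ = ⌊(a₀+mₖ₊₁)/dₖ₊₁⌋:
  k=1: m=17, d=14, a=2
  k=2: m=11, d=13, a=2
  k=3: m=15, d=6, a=5
  k=4: m=15, d=13, a=2
  k=5: m=11, d=14, a=2
  k=6: m=17, d=1, a=34
d=1 and a=2a₀=34 at k=6, so the next step gives (m, d) = (17, 14) again — its k=1 value — and the period has length 6.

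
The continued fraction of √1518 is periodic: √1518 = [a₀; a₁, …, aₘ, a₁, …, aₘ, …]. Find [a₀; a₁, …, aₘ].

a₀ = ⌊√1518⌋ = 38.
With m₀=0, d₀=1 and mₖ₊₁ = dₖaₖ − mₖ, dₖ₊₁ = (n − mₖ₊₁²)/dₖ, aₖ₊₁ = ⌊(a₀+mₖ₊₁)/dₖ₊₁⌋:
  k=1: m=38, d=74, a=1
  k=2: m=36, d=3, a=24
  k=3: m=36, d=74, a=1
  k=4: m=38, d=1, a=76
d=1 and a=2a₀=76 at k=4, so the next step gives (m, d) = (38, 74) again — its k=1 value — and the period has length 4.

[38; 1, 24, 1, 76]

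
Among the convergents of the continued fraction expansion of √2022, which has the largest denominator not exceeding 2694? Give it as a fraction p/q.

√2022 = [44; 1, 28, 1, 88, …] (period length 4).
Convergents:
  p_0/q_0 = 44/1
  p_1/q_1 = 45/1
  p_2/q_2 = 1304/29
  p_3/q_3 = 1349/30
  p_4/q_4 = 120016/2669
  p_5/q_5 = 121365/2699
q_4 = 2669 ≤ 2694 < 2699 = q_5, so the answer is 120016/2669.

120016/2669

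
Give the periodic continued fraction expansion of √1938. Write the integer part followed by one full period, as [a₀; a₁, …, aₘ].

a₀ = ⌊√1938⌋ = 44.
With m₀=0, d₀=1 and mₖ₊₁ = dₖaₖ − mₖ, dₖ₊₁ = (n − mₖ₊₁²)/dₖ, aₖ₊₁ = ⌊(a₀+mₖ₊₁)/dₖ₊₁⌋:
  k=1: m=44, d=2, a=44
  k=2: m=44, d=1, a=88
d=1 and a=2a₀=88 at k=2, so the next step gives (m, d) = (44, 2) again — its k=1 value — and the period has length 2.

[44; 44, 88]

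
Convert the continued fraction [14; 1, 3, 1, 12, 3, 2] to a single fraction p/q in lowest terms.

6777/458

Using pₖ = aₖpₖ₋₁ + pₖ₋₂ and qₖ = aₖqₖ₋₁ + qₖ₋₂:
  k=0: a=14, p=14, q=1
  k=1: a=1, p=15, q=1
  k=2: a=3, p=59, q=4
  k=3: a=1, p=74, q=5
  k=4: a=12, p=947, q=64
  k=5: a=3, p=2915, q=197
  k=6: a=2, p=6777, q=458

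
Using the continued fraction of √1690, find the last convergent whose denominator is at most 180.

√1690 = [41; 9, 8, 9, 82, …] (period length 4).
Convergents:
  p_0/q_0 = 41/1
  p_1/q_1 = 370/9
  p_2/q_2 = 3001/73
  p_3/q_3 = 27379/666
q_2 = 73 ≤ 180 < 666 = q_3, so the answer is 3001/73.

3001/73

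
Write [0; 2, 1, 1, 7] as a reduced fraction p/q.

Using pₖ = aₖpₖ₋₁ + pₖ₋₂ and qₖ = aₖqₖ₋₁ + qₖ₋₂:
  k=0: a=0, p=0, q=1
  k=1: a=2, p=1, q=2
  k=2: a=1, p=1, q=3
  k=3: a=1, p=2, q=5
  k=4: a=7, p=15, q=38

15/38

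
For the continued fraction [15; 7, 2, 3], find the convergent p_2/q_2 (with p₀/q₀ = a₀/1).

227/15

Using pₖ = aₖpₖ₋₁ + pₖ₋₂, qₖ = aₖqₖ₋₁ + qₖ₋₂ (with p₋₁=1, p₋₂=0, q₋₁=0, q₋₂=1):
  k=0: a=15, p=15, q=1
  k=1: a=7, p=106, q=7
  k=2: a=2, p=227, q=15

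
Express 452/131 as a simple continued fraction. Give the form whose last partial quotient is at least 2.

452 = 3*131 + 59
131 = 2*59 + 13
59 = 4*13 + 7
13 = 1*7 + 6
7 = 1*6 + 1
6 = 6*1 + 0  (stop)
So 452/131 = [3; 2, 4, 1, 1, 6].

[3; 2, 4, 1, 1, 6]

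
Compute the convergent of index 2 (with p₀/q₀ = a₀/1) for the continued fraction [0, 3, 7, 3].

7/22

Using pₖ = aₖpₖ₋₁ + pₖ₋₂, qₖ = aₖqₖ₋₁ + qₖ₋₂ (with p₋₁=1, p₋₂=0, q₋₁=0, q₋₂=1):
  k=0: a=0, p=0, q=1
  k=1: a=3, p=1, q=3
  k=2: a=7, p=7, q=22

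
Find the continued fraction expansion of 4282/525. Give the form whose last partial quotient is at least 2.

4282 = 8·525 + 82
525 = 6·82 + 33
82 = 2·33 + 16
33 = 2·16 + 1
16 = 16·1 + 0  (stop)
So 4282/525 = [8; 6, 2, 2, 16].

[8; 6, 2, 2, 16]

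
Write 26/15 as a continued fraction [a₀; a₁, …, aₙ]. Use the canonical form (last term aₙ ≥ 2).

[1; 1, 2, 1, 3]

26 = 1*15 + 11
15 = 1*11 + 4
11 = 2*4 + 3
4 = 1*3 + 1
3 = 3*1 + 0  (stop)
So 26/15 = [1; 1, 2, 1, 3].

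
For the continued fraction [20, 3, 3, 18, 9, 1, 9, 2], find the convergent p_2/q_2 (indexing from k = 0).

Using pₖ = aₖpₖ₋₁ + pₖ₋₂, qₖ = aₖqₖ₋₁ + qₖ₋₂ (with p₋₁=1, p₋₂=0, q₋₁=0, q₋₂=1):
  k=0: a=20, p=20, q=1
  k=1: a=3, p=61, q=3
  k=2: a=3, p=203, q=10

203/10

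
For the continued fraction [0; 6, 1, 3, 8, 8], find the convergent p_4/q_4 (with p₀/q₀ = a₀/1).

33/223

Using pₖ = aₖpₖ₋₁ + pₖ₋₂, qₖ = aₖqₖ₋₁ + qₖ₋₂ (with p₋₁=1, p₋₂=0, q₋₁=0, q₋₂=1):
  k=0: a=0, p=0, q=1
  k=1: a=6, p=1, q=6
  k=2: a=1, p=1, q=7
  k=3: a=3, p=4, q=27
  k=4: a=8, p=33, q=223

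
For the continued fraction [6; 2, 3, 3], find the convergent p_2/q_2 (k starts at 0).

Using pₖ = aₖpₖ₋₁ + pₖ₋₂, qₖ = aₖqₖ₋₁ + qₖ₋₂ (with p₋₁=1, p₋₂=0, q₋₁=0, q₋₂=1):
  k=0: a=6, p=6, q=1
  k=1: a=2, p=13, q=2
  k=2: a=3, p=45, q=7

45/7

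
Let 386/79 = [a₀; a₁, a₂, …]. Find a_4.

386 = 4·79 + 70   →  a_0 = 4
79 = 1·70 + 9   →  a_1 = 1
70 = 7·9 + 7   →  a_2 = 7
9 = 1·7 + 2   →  a_3 = 1
7 = 3·2 + 1   →  a_4 = 3

3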